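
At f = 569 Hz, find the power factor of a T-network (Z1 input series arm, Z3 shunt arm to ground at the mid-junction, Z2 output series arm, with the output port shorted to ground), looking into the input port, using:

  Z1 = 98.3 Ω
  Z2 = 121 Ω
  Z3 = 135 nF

Step 1 — Angular frequency: ω = 2π·f = 2π·569 = 3575 rad/s.
Step 2 — Component impedances:
  Z1: Z = R = 98.3 Ω
  Z2: Z = R = 121 Ω
  Z3: Z = 1/(jωC) = -j/(ω·C) = 0 - j2072 Ω
Step 3 — With the output port shorted to ground, the output series arm Z2 runs from the junction to ground; the shunt arm Z3 also runs from the junction to ground. They appear in parallel: Z3 || Z2 = 120.6 - j7.042 Ω.
Step 4 — Series with input arm Z1: Z_in = Z1 + (Z3 || Z2) = 218.9 - j7.042 Ω = 219∠-1.8° Ω.
Step 5 — Power factor: PF = cos(φ) = Re(Z)/|Z| = 218.9/219 = 0.9995.
Step 6 — Type: Im(Z) = -7.042 ⇒ leading (phase φ = -1.8°).

PF = 0.9995 (leading, φ = -1.8°)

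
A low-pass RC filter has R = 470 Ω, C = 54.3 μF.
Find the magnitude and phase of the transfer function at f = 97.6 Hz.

Step 1 — Angular frequency: ω = 2π·97.6 = 613.2 rad/s.
Step 2 — Transfer function: H(jω) = 1/(1 + jωRC).
Step 3 — Denominator: 1 + jωRC = 1 + j·613.2·470·5.43e-05 = 1 + j15.65.
Step 4 — H = 0.004066 - j0.06364.
Step 5 — Magnitude: |H| = 0.06377 (-23.9 dB); phase: φ = -86.3°.

|H| = 0.06377 (-23.9 dB), φ = -86.3°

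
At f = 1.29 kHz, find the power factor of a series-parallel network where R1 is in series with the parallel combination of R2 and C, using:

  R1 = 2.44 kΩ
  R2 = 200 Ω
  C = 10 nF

Step 1 — Angular frequency: ω = 2π·f = 2π·1290 = 8105 rad/s.
Step 2 — Component impedances:
  R1: Z = R = 2440 Ω
  R2: Z = R = 200 Ω
  C: Z = 1/(jωC) = -j/(ω·C) = 0 - j1.234e+04 Ω
Step 3 — Parallel branch: R2 || C = 1/(1/R2 + 1/C) = 199.9 - j3.241 Ω.
Step 4 — Series with R1: Z_total = R1 + (R2 || C) = 2640 - j3.241 Ω = 2640∠-0.1° Ω.
Step 5 — Power factor: PF = cos(φ) = Re(Z)/|Z| = 2640/2640 = 1.
Step 6 — Type: Im(Z) = -3.241 ⇒ leading (phase φ = -0.1°).

PF = 1 (leading, φ = -0.1°)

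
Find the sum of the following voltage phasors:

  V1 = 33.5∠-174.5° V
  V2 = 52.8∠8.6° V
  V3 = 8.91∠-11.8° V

Step 1 — Convert each phasor to rectangular form:
  V1 = 33.5·(cos(-174.5°) + j·sin(-174.5°)) = -33.35 - j3.211 V
  V2 = 52.8·(cos(8.6°) + j·sin(8.6°)) = 52.21 + j7.895 V
  V3 = 8.91·(cos(-11.8°) + j·sin(-11.8°)) = 8.722 - j1.822 V
Step 2 — Sum components: V_total = 27.58 + j2.863 V.
Step 3 — Convert to polar: |V_total| = 27.73 V, ∠V_total = 5.9°.

V_total = 27.73∠5.9° V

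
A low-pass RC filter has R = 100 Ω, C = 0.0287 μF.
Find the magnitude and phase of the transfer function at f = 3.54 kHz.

Step 1 — Angular frequency: ω = 2π·3540 = 2.224e+04 rad/s.
Step 2 — Transfer function: H(jω) = 1/(1 + jωRC).
Step 3 — Denominator: 1 + jωRC = 1 + j·2.224e+04·100·2.87e-08 = 1 + j0.06384.
Step 4 — H = 0.9959 - j0.06358.
Step 5 — Magnitude: |H| = 0.998 (-0.0 dB); phase: φ = -3.7°.

|H| = 0.998 (-0.0 dB), φ = -3.7°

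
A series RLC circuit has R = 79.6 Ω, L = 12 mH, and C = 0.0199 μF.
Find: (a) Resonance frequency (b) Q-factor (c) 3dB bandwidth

Step 1 — Resonance: ω₀ = 1/√(LC) = 1/√(0.012·1.99e-08) = 6.471e+04 rad/s.
Step 2 — f₀ = ω₀/(2π) = 1.03e+04 Hz.
Step 3 — Series Q: Q = ω₀L/R = 6.471e+04·0.012/79.6 = 9.756.
Step 4 — Bandwidth: Δω = ω₀/Q = 6633 rad/s; BW = Δω/(2π) = 1056 Hz.

(a) f₀ = 1.03e+04 Hz  (b) Q = 9.756  (c) BW = 1056 Hz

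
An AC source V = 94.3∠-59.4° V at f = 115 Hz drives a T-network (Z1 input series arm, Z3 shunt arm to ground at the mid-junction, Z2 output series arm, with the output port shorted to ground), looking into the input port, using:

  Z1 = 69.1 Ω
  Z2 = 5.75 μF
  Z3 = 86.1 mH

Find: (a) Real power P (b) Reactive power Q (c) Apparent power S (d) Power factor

Step 1 — Angular frequency: ω = 2π·f = 2π·115 = 722.6 rad/s.
Step 2 — Component impedances:
  Z1: Z = R = 69.1 Ω
  Z2: Z = 1/(jωC) = -j/(ω·C) = 0 - j240.7 Ω
  Z3: Z = jωL = j·722.6·0.0861 = 0 + j62.21 Ω
Step 3 — With the output port shorted to ground, the output series arm Z2 runs from the junction to ground; the shunt arm Z3 also runs from the junction to ground. They appear in parallel: Z3 || Z2 = 0 + j83.9 Ω.
Step 4 — Series with input arm Z1: Z_in = Z1 + (Z3 || Z2) = 69.1 + j83.9 Ω = 108.7∠50.5° Ω.
Step 5 — Source phasor: V = 94.3∠-59.4° V = 48 - j81.17 V.
Step 6 — Current: I = V / Z = -0.2957 - j0.8157 A = 0.8676∠-109.9° A.
Step 7 — Complex power: S = V·I* = 52.01 + j63.15 VA.
Step 8 — Real power: P = Re(S) = 52.01 W.
Step 9 — Reactive power: Q = Im(S) = 63.15 VAR.
Step 10 — Apparent power: |S| = 81.81 VA.
Step 11 — Power factor: PF = P/|S| = 0.6357 (lagging).

(a) P = 52.01 W  (b) Q = 63.15 VAR  (c) S = 81.81 VA  (d) PF = 0.6357 (lagging)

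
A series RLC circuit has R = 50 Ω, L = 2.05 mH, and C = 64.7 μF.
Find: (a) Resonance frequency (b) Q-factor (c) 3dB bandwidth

Step 1 — Resonance: ω₀ = 1/√(LC) = 1/√(0.00205·6.47e-05) = 2746 rad/s.
Step 2 — f₀ = ω₀/(2π) = 437 Hz.
Step 3 — Series Q: Q = ω₀L/R = 2746·0.00205/50 = 0.1126.
Step 4 — Bandwidth: Δω = ω₀/Q = 2.439e+04 rad/s; BW = Δω/(2π) = 3882 Hz.

(a) f₀ = 437 Hz  (b) Q = 0.1126  (c) BW = 3882 Hz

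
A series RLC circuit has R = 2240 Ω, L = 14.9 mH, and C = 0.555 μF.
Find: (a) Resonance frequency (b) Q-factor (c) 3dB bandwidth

Step 1 — Resonance: ω₀ = 1/√(LC) = 1/√(0.0149·5.55e-07) = 1.1e+04 rad/s.
Step 2 — f₀ = ω₀/(2π) = 1750 Hz.
Step 3 — Series Q: Q = ω₀L/R = 1.1e+04·0.0149/2240 = 0.07315.
Step 4 — Bandwidth: Δω = ω₀/Q = 1.503e+05 rad/s; BW = Δω/(2π) = 2.393e+04 Hz.

(a) f₀ = 1750 Hz  (b) Q = 0.07315  (c) BW = 2.393e+04 Hz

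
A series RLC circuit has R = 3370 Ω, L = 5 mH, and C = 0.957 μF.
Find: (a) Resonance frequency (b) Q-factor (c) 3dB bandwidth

Step 1 — Resonance condition Im(Z)=0 gives ω₀ = 1/√(LC).
Step 2 — ω₀ = 1/√(0.005·9.57e-07) = 1.446e+04 rad/s.
Step 3 — f₀ = ω₀/(2π) = 2301 Hz.
Step 4 — Series Q: Q = ω₀L/R = 1.446e+04·0.005/3370 = 0.02145.
Step 5 — 3dB bandwidth: Δω = ω₀/Q = 6.74e+05 rad/s; BW = Δω/(2π) = 1.073e+05 Hz.

(a) f₀ = 2301 Hz  (b) Q = 0.02145  (c) BW = 1.073e+05 Hz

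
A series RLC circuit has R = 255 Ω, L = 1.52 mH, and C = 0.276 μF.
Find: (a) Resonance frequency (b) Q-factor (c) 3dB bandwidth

Step 1 — Resonance: ω₀ = 1/√(LC) = 1/√(0.00152·2.76e-07) = 4.882e+04 rad/s.
Step 2 — f₀ = ω₀/(2π) = 7770 Hz.
Step 3 — Series Q: Q = ω₀L/R = 4.882e+04·0.00152/255 = 0.291.
Step 4 — Bandwidth: Δω = ω₀/Q = 1.678e+05 rad/s; BW = Δω/(2π) = 2.67e+04 Hz.

(a) f₀ = 7770 Hz  (b) Q = 0.291  (c) BW = 2.67e+04 Hz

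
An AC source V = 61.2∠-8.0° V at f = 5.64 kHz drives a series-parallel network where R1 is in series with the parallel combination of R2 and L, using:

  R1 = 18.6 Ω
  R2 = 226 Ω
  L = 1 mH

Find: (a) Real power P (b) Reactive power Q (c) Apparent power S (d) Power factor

Step 1 — Angular frequency: ω = 2π·f = 2π·5640 = 3.544e+04 rad/s.
Step 2 — Component impedances:
  R1: Z = R = 18.6 Ω
  R2: Z = R = 226 Ω
  L: Z = jωL = j·3.544e+04·0.001 = 0 + j35.44 Ω
Step 3 — Parallel branch: R2 || L = 1/(1/R2 + 1/L) = 5.423 + j34.59 Ω.
Step 4 — Series with R1: Z_total = R1 + (R2 || L) = 24.02 + j34.59 Ω = 42.11∠55.2° Ω.
Step 5 — Source phasor: V = 61.2∠-8.0° V = 60.6 - j8.517 V.
Step 6 — Current: I = V / Z = 0.6549 - j1.297 A = 1.453∠-63.2° A.
Step 7 — Complex power: S = V·I* = 50.74 + j73.05 VA.
Step 8 — Real power: P = Re(S) = 50.74 W.
Step 9 — Reactive power: Q = Im(S) = 73.05 VAR.
Step 10 — Apparent power: |S| = 88.94 VA.
Step 11 — Power factor: PF = P/|S| = 0.5705 (lagging).

(a) P = 50.74 W  (b) Q = 73.05 VAR  (c) S = 88.94 VA  (d) PF = 0.5705 (lagging)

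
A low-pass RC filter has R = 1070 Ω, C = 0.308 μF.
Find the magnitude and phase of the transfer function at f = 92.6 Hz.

Step 1 — Angular frequency: ω = 2π·92.6 = 581.8 rad/s.
Step 2 — Transfer function: H(jω) = 1/(1 + jωRC).
Step 3 — Denominator: 1 + jωRC = 1 + j·581.8·1070·3.08e-07 = 1 + j0.1917.
Step 4 — H = 0.9645 - j0.1849.
Step 5 — Magnitude: |H| = 0.9821 (-0.2 dB); phase: φ = -10.9°.

|H| = 0.9821 (-0.2 dB), φ = -10.9°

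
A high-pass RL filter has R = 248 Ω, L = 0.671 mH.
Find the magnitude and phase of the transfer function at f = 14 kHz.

Step 1 — Angular frequency: ω = 2π·1.4e+04 = 8.796e+04 rad/s.
Step 2 — Transfer function: H(jω) = jωL/(R + jωL).
Step 3 — Numerator jωL = j·59.02; denominator R + jωL = 248 + j59.02.
Step 4 — H = 0.05361 + j0.2252.
Step 5 — Magnitude: |H| = 0.2315 (-12.7 dB); phase: φ = 76.6°.

|H| = 0.2315 (-12.7 dB), φ = 76.6°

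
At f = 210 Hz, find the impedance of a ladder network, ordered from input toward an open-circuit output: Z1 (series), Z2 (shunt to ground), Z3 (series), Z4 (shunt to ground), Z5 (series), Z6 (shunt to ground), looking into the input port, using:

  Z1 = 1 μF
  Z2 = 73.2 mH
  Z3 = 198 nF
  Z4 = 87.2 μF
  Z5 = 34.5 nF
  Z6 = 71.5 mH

Step 1 — Angular frequency: ω = 2π·f = 2π·210 = 1319 rad/s.
Step 2 — Component impedances:
  Z1: Z = 1/(jωC) = -j/(ω·C) = 0 - j757.9 Ω
  Z2: Z = jωL = j·1319·0.0732 = 0 + j96.59 Ω
  Z3: Z = 1/(jωC) = -j/(ω·C) = 0 - j3828 Ω
  Z4: Z = 1/(jωC) = -j/(ω·C) = 0 - j8.691 Ω
  Z5: Z = 1/(jωC) = -j/(ω·C) = 0 - j2.197e+04 Ω
  Z6: Z = jωL = j·1319·0.0715 = 0 + j94.34 Ω
Step 3 — Ladder network (open output): work backward from the far end, alternating series and parallel combinations. Z_in = 0 - j658.8 Ω = 658.8∠-90.0° Ω.

Z = 0 - j658.8 Ω = 658.8∠-90.0° Ω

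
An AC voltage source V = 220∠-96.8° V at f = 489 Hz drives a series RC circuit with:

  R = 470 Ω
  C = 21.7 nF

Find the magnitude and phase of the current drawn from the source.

Step 1 — Angular frequency: ω = 2π·f = 2π·489 = 3072 rad/s.
Step 2 — Component impedances:
  R: Z = R = 470 Ω
  C: Z = 1/(jωC) = -j/(ω·C) = 0 - j1.5e+04 Ω
Step 3 — Series combination: Z_total = R + C = 470 - j1.5e+04 Ω = 1.501e+04∠-88.2° Ω.
Step 4 — Source phasor: V = 220∠-96.8° V = -26.05 - j218.5 V.
Step 5 — Ohm's law: I = V / Z_total = (-26.05 - j218.5) / (470 - j1.5e+04) = 0.0145 - j0.002191 A.
Step 6 — Convert to polar: |I| = 0.01466 A, ∠I = -8.6°.

I = 0.01466∠-8.6° A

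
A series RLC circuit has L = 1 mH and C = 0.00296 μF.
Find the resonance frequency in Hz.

Step 1 — Resonance condition Im(Z)=0 gives ω₀ = 1/√(LC).
Step 2 — ω₀ = 1/√(0.001·2.96e-09) = 5.812e+05 rad/s.
Step 3 — f₀ = ω₀/(2π) = 9.251e+04 Hz.

f₀ = 9.251e+04 Hz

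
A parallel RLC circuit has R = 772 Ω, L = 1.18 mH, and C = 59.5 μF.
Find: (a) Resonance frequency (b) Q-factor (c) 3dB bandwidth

Step 1 — Resonance: ω₀ = 1/√(LC) = 1/√(0.00118·5.95e-05) = 3774 rad/s.
Step 2 — f₀ = ω₀/(2π) = 600.6 Hz.
Step 3 — Parallel Q: Q = R/(ω₀L) = 772/(3774·0.00118) = 173.4.
Step 4 — Bandwidth: Δω = ω₀/Q = 21.77 rad/s; BW = Δω/(2π) = 3.465 Hz.

(a) f₀ = 600.6 Hz  (b) Q = 173.4  (c) BW = 3.465 Hz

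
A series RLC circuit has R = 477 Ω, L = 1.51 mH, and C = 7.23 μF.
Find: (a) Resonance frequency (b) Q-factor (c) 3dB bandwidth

Step 1 — Resonance condition Im(Z)=0 gives ω₀ = 1/√(LC).
Step 2 — ω₀ = 1/√(0.00151·7.23e-06) = 9571 rad/s.
Step 3 — f₀ = ω₀/(2π) = 1523 Hz.
Step 4 — Series Q: Q = ω₀L/R = 9571·0.00151/477 = 0.0303.
Step 5 — 3dB bandwidth: Δω = ω₀/Q = 3.159e+05 rad/s; BW = Δω/(2π) = 5.028e+04 Hz.

(a) f₀ = 1523 Hz  (b) Q = 0.0303  (c) BW = 5.028e+04 Hz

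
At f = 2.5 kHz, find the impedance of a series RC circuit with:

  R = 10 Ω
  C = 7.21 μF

Step 1 — Angular frequency: ω = 2π·f = 2π·2500 = 1.571e+04 rad/s.
Step 2 — Component impedances:
  R: Z = R = 10 Ω
  C: Z = 1/(jωC) = -j/(ω·C) = 0 - j8.83 Ω
Step 3 — Series combination: Z_total = R + C = 10 - j8.83 Ω = 13.34∠-41.4° Ω.

Z = 10 - j8.83 Ω = 13.34∠-41.4° Ω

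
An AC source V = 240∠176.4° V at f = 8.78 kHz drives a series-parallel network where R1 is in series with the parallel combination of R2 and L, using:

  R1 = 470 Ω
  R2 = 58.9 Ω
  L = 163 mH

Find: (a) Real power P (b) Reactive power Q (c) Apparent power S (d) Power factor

Step 1 — Angular frequency: ω = 2π·f = 2π·8780 = 5.517e+04 rad/s.
Step 2 — Component impedances:
  R1: Z = R = 470 Ω
  R2: Z = R = 58.9 Ω
  L: Z = jωL = j·5.517e+04·0.163 = 0 + j8992 Ω
Step 3 — Parallel branch: R2 || L = 1/(1/R2 + 1/L) = 58.9 + j0.3858 Ω.
Step 4 — Series with R1: Z_total = R1 + (R2 || L) = 528.9 + j0.3858 Ω = 528.9∠0.0° Ω.
Step 5 — Source phasor: V = 240∠176.4° V = -239.5 + j15.07 V.
Step 6 — Current: I = V / Z = -0.4529 + j0.02882 A = 0.4538∠176.4° A.
Step 7 — Complex power: S = V·I* = 108.9 + j0.07944 VA.
Step 8 — Real power: P = Re(S) = 108.9 W.
Step 9 — Reactive power: Q = Im(S) = 0.07944 VAR.
Step 10 — Apparent power: |S| = 108.9 VA.
Step 11 — Power factor: PF = P/|S| = 1 (lagging).

(a) P = 108.9 W  (b) Q = 0.07944 VAR  (c) S = 108.9 VA  (d) PF = 1 (lagging)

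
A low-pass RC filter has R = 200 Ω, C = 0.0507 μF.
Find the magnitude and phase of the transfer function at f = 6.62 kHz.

Step 1 — Angular frequency: ω = 2π·6620 = 4.159e+04 rad/s.
Step 2 — Transfer function: H(jω) = 1/(1 + jωRC).
Step 3 — Denominator: 1 + jωRC = 1 + j·4.159e+04·200·5.07e-08 = 1 + j0.4218.
Step 4 — H = 0.849 - j0.3581.
Step 5 — Magnitude: |H| = 0.9214 (-0.7 dB); phase: φ = -22.9°.

|H| = 0.9214 (-0.7 dB), φ = -22.9°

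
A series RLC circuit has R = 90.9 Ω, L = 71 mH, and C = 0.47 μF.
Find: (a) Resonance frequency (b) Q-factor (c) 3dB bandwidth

Step 1 — Resonance: ω₀ = 1/√(LC) = 1/√(0.071·4.7e-07) = 5474 rad/s.
Step 2 — f₀ = ω₀/(2π) = 871.2 Hz.
Step 3 — Series Q: Q = ω₀L/R = 5474·0.071/90.9 = 4.276.
Step 4 — Bandwidth: Δω = ω₀/Q = 1280 rad/s; BW = Δω/(2π) = 203.8 Hz.

(a) f₀ = 871.2 Hz  (b) Q = 4.276  (c) BW = 203.8 Hz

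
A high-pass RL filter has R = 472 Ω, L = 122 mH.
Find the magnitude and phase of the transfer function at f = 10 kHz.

Step 1 — Angular frequency: ω = 2π·1e+04 = 6.283e+04 rad/s.
Step 2 — Transfer function: H(jω) = jωL/(R + jωL).
Step 3 — Numerator jωL = j·7665; denominator R + jωL = 472 + j7665.
Step 4 — H = 0.9962 + j0.06134.
Step 5 — Magnitude: |H| = 0.9981 (-0.0 dB); phase: φ = 3.5°.

|H| = 0.9981 (-0.0 dB), φ = 3.5°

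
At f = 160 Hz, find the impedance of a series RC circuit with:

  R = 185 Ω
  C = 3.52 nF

Step 1 — Angular frequency: ω = 2π·f = 2π·160 = 1005 rad/s.
Step 2 — Component impedances:
  R: Z = R = 185 Ω
  C: Z = 1/(jωC) = -j/(ω·C) = 0 - j2.826e+05 Ω
Step 3 — Series combination: Z_total = R + C = 185 - j2.826e+05 Ω = 2.826e+05∠-90.0° Ω.

Z = 185 - j2.826e+05 Ω = 2.826e+05∠-90.0° Ω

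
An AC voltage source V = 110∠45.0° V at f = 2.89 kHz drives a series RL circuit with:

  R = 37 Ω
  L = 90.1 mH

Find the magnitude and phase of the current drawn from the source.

Step 1 — Angular frequency: ω = 2π·f = 2π·2890 = 1.816e+04 rad/s.
Step 2 — Component impedances:
  R: Z = R = 37 Ω
  L: Z = jωL = j·1.816e+04·0.0901 = 0 + j1636 Ω
Step 3 — Series combination: Z_total = R + L = 37 + j1636 Ω = 1636∠88.7° Ω.
Step 4 — Source phasor: V = 110∠45.0° V = 77.78 + j77.78 V.
Step 5 — Ohm's law: I = V / Z_total = (77.78 + j77.78) / (37 + j1636) = 0.04859 - j0.04644 A.
Step 6 — Convert to polar: |I| = 0.06722 A, ∠I = -43.7°.

I = 0.06722∠-43.7° A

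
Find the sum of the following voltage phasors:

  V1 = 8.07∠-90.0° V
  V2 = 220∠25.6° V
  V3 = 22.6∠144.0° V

Step 1 — Convert each phasor to rectangular form:
  V1 = 8.07·(cos(-90.0°) + j·sin(-90.0°)) = 0 - j8.07 V
  V2 = 220·(cos(25.6°) + j·sin(25.6°)) = 198.4 + j95.06 V
  V3 = 22.6·(cos(144.0°) + j·sin(144.0°)) = -18.28 + j13.28 V
Step 2 — Sum components: V_total = 180.1 + j100.3 V.
Step 3 — Convert to polar: |V_total| = 206.1 V, ∠V_total = 29.1°.

V_total = 206.1∠29.1° V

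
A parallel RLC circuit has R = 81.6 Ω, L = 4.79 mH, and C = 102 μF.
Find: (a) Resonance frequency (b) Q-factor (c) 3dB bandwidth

Step 1 — Resonance: ω₀ = 1/√(LC) = 1/√(0.00479·0.000102) = 1431 rad/s.
Step 2 — f₀ = ω₀/(2π) = 227.7 Hz.
Step 3 — Parallel Q: Q = R/(ω₀L) = 81.6/(1431·0.00479) = 11.91.
Step 4 — Bandwidth: Δω = ω₀/Q = 120.1 rad/s; BW = Δω/(2π) = 19.12 Hz.

(a) f₀ = 227.7 Hz  (b) Q = 11.91  (c) BW = 19.12 Hz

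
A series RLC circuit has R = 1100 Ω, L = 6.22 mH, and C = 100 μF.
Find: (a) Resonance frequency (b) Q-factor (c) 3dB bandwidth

Step 1 — Resonance condition Im(Z)=0 gives ω₀ = 1/√(LC).
Step 2 — ω₀ = 1/√(0.00622·0.0001) = 1268 rad/s.
Step 3 — f₀ = ω₀/(2π) = 201.8 Hz.
Step 4 — Series Q: Q = ω₀L/R = 1268·0.00622/1100 = 0.00717.
Step 5 — 3dB bandwidth: Δω = ω₀/Q = 1.768e+05 rad/s; BW = Δω/(2π) = 2.815e+04 Hz.

(a) f₀ = 201.8 Hz  (b) Q = 0.00717  (c) BW = 2.815e+04 Hz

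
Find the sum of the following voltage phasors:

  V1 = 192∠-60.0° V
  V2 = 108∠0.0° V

Step 1 — Convert each phasor to rectangular form:
  V1 = 192·(cos(-60.0°) + j·sin(-60.0°)) = 96 - j166.3 V
  V2 = 108·(cos(0.0°) + j·sin(0.0°)) = 108 V
Step 2 — Sum components: V_total = 204 - j166.3 V.
Step 3 — Convert to polar: |V_total| = 263.2 V, ∠V_total = -39.2°.

V_total = 263.2∠-39.2° V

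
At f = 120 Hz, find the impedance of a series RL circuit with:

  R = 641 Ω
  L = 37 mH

Step 1 — Angular frequency: ω = 2π·f = 2π·120 = 754 rad/s.
Step 2 — Component impedances:
  R: Z = R = 641 Ω
  L: Z = jωL = j·754·0.037 = 0 + j27.9 Ω
Step 3 — Series combination: Z_total = R + L = 641 + j27.9 Ω = 641.6∠2.5° Ω.

Z = 641 + j27.9 Ω = 641.6∠2.5° Ω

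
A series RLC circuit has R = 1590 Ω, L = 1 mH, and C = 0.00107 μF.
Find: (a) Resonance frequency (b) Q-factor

Step 1 — Resonance condition Im(Z)=0 gives ω₀ = 1/√(LC).
Step 2 — ω₀ = 1/√(0.001·1.07e-09) = 9.667e+05 rad/s.
Step 3 — f₀ = ω₀/(2π) = 1.539e+05 Hz.
Step 4 — Series Q: Q = ω₀L/R = 9.667e+05·0.001/1590 = 0.608.

(a) f₀ = 1.539e+05 Hz  (b) Q = 0.608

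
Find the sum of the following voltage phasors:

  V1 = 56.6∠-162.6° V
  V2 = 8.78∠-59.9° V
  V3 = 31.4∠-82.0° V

Step 1 — Convert each phasor to rectangular form:
  V1 = 56.6·(cos(-162.6°) + j·sin(-162.6°)) = -54.01 - j16.93 V
  V2 = 8.78·(cos(-59.9°) + j·sin(-59.9°)) = 4.403 - j7.596 V
  V3 = 31.4·(cos(-82.0°) + j·sin(-82.0°)) = 4.37 - j31.09 V
Step 2 — Sum components: V_total = -45.24 - j55.62 V.
Step 3 — Convert to polar: |V_total| = 71.69 V, ∠V_total = -129.1°.

V_total = 71.69∠-129.1° V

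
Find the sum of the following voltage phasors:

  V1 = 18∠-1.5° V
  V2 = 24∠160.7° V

Step 1 — Convert each phasor to rectangular form:
  V1 = 18·(cos(-1.5°) + j·sin(-1.5°)) = 17.99 - j0.4712 V
  V2 = 24·(cos(160.7°) + j·sin(160.7°)) = -22.65 + j7.932 V
Step 2 — Sum components: V_total = -4.657 + j7.461 V.
Step 3 — Convert to polar: |V_total| = 8.795 V, ∠V_total = 122.0°.

V_total = 8.795∠122.0° V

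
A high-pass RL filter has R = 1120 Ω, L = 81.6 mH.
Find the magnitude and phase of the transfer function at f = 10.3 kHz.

Step 1 — Angular frequency: ω = 2π·1.03e+04 = 6.472e+04 rad/s.
Step 2 — Transfer function: H(jω) = jωL/(R + jωL).
Step 3 — Numerator jωL = j·5281; denominator R + jωL = 1120 + j5281.
Step 4 — H = 0.957 + j0.203.
Step 5 — Magnitude: |H| = 0.9782 (-0.2 dB); phase: φ = 12.0°.

|H| = 0.9782 (-0.2 dB), φ = 12.0°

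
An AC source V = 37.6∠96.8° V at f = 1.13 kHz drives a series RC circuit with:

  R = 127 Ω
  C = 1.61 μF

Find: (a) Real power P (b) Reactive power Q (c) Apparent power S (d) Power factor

Step 1 — Angular frequency: ω = 2π·f = 2π·1130 = 7100 rad/s.
Step 2 — Component impedances:
  R: Z = R = 127 Ω
  C: Z = 1/(jωC) = -j/(ω·C) = 0 - j87.48 Ω
Step 3 — Series combination: Z_total = R + C = 127 - j87.48 Ω = 154.2∠-34.6° Ω.
Step 4 — Source phasor: V = 37.6∠96.8° V = -4.452 + j37.34 V.
Step 5 — Current: I = V / Z = -0.1611 + j0.183 A = 0.2438∠131.4° A.
Step 6 — Complex power: S = V·I* = 7.55 - j5.2 VA.
Step 7 — Real power: P = Re(S) = 7.55 W.
Step 8 — Reactive power: Q = Im(S) = -5.2 VAR.
Step 9 — Apparent power: |S| = 9.168 VA.
Step 10 — Power factor: PF = P/|S| = 0.8235 (leading).

(a) P = 7.55 W  (b) Q = -5.2 VAR  (c) S = 9.168 VA  (d) PF = 0.8235 (leading)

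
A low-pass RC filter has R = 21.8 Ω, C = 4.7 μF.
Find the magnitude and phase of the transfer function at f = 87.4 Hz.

Step 1 — Angular frequency: ω = 2π·87.4 = 549.2 rad/s.
Step 2 — Transfer function: H(jω) = 1/(1 + jωRC).
Step 3 — Denominator: 1 + jωRC = 1 + j·549.2·21.8·4.7e-06 = 1 + j0.05627.
Step 4 — H = 0.9968 - j0.05609.
Step 5 — Magnitude: |H| = 0.9984 (-0.0 dB); phase: φ = -3.2°.

|H| = 0.9984 (-0.0 dB), φ = -3.2°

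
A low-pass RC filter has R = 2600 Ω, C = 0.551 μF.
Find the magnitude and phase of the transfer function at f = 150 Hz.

Step 1 — Angular frequency: ω = 2π·150 = 942.5 rad/s.
Step 2 — Transfer function: H(jω) = 1/(1 + jωRC).
Step 3 — Denominator: 1 + jωRC = 1 + j·942.5·2600·5.51e-07 = 1 + j1.35.
Step 4 — H = 0.3542 - j0.4783.
Step 5 — Magnitude: |H| = 0.5952 (-4.5 dB); phase: φ = -53.5°.

|H| = 0.5952 (-4.5 dB), φ = -53.5°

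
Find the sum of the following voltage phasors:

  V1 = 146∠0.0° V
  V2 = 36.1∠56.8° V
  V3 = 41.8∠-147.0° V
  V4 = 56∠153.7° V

Step 1 — Convert each phasor to rectangular form:
  V1 = 146·(cos(0.0°) + j·sin(0.0°)) = 146 V
  V2 = 36.1·(cos(56.8°) + j·sin(56.8°)) = 19.77 + j30.21 V
  V3 = 41.8·(cos(-147.0°) + j·sin(-147.0°)) = -35.06 - j22.77 V
  V4 = 56·(cos(153.7°) + j·sin(153.7°)) = -50.2 + j24.81 V
Step 2 — Sum components: V_total = 80.51 + j32.25 V.
Step 3 — Convert to polar: |V_total| = 86.73 V, ∠V_total = 21.8°.

V_total = 86.73∠21.8° V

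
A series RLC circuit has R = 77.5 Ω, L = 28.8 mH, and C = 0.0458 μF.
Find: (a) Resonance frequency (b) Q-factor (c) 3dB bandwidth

Step 1 — Resonance condition Im(Z)=0 gives ω₀ = 1/√(LC).
Step 2 — ω₀ = 1/√(0.0288·4.58e-08) = 2.753e+04 rad/s.
Step 3 — f₀ = ω₀/(2π) = 4382 Hz.
Step 4 — Series Q: Q = ω₀L/R = 2.753e+04·0.0288/77.5 = 10.23.
Step 5 — 3dB bandwidth: Δω = ω₀/Q = 2691 rad/s; BW = Δω/(2π) = 428.3 Hz.

(a) f₀ = 4382 Hz  (b) Q = 10.23  (c) BW = 428.3 Hz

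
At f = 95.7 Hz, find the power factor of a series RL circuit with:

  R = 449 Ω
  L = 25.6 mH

Step 1 — Angular frequency: ω = 2π·f = 2π·95.7 = 601.3 rad/s.
Step 2 — Component impedances:
  R: Z = R = 449 Ω
  L: Z = jωL = j·601.3·0.0256 = 0 + j15.39 Ω
Step 3 — Series combination: Z_total = R + L = 449 + j15.39 Ω = 449.3∠2.0° Ω.
Step 4 — Power factor: PF = cos(φ) = Re(Z)/|Z| = 449/449.26 = 0.9994.
Step 5 — Type: Im(Z) = 15.39 ⇒ lagging (phase φ = 2.0°).

PF = 0.9994 (lagging, φ = 2.0°)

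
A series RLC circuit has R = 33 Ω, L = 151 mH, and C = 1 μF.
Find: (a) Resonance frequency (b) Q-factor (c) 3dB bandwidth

Step 1 — Resonance: ω₀ = 1/√(LC) = 1/√(0.151·1e-06) = 2573 rad/s.
Step 2 — f₀ = ω₀/(2π) = 409.6 Hz.
Step 3 — Series Q: Q = ω₀L/R = 2573·0.151/33 = 11.78.
Step 4 — Bandwidth: Δω = ω₀/Q = 218.5 rad/s; BW = Δω/(2π) = 34.78 Hz.

(a) f₀ = 409.6 Hz  (b) Q = 11.78  (c) BW = 34.78 Hz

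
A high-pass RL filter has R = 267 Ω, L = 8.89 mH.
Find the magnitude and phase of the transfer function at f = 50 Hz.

Step 1 — Angular frequency: ω = 2π·50 = 314.2 rad/s.
Step 2 — Transfer function: H(jω) = jωL/(R + jωL).
Step 3 — Numerator jωL = j·2.793; denominator R + jωL = 267 + j2.793.
Step 4 — H = 0.0001094 + j0.01046.
Step 5 — Magnitude: |H| = 0.01046 (-39.6 dB); phase: φ = 89.4°.

|H| = 0.01046 (-39.6 dB), φ = 89.4°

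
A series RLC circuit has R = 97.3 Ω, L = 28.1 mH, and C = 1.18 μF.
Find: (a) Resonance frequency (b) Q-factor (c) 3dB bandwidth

Step 1 — Resonance condition Im(Z)=0 gives ω₀ = 1/√(LC).
Step 2 — ω₀ = 1/√(0.0281·1.18e-06) = 5492 rad/s.
Step 3 — f₀ = ω₀/(2π) = 874 Hz.
Step 4 — Series Q: Q = ω₀L/R = 5492·0.0281/97.3 = 1.586.
Step 5 — 3dB bandwidth: Δω = ω₀/Q = 3463 rad/s; BW = Δω/(2π) = 551.1 Hz.

(a) f₀ = 874 Hz  (b) Q = 1.586  (c) BW = 551.1 Hz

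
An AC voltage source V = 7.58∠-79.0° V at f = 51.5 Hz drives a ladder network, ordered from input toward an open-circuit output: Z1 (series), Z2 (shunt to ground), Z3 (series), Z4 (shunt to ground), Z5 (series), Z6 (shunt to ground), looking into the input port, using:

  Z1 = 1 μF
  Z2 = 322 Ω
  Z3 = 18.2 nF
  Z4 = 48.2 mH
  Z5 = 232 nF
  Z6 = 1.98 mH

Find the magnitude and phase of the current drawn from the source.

Step 1 — Angular frequency: ω = 2π·f = 2π·51.5 = 323.6 rad/s.
Step 2 — Component impedances:
  Z1: Z = 1/(jωC) = -j/(ω·C) = 0 - j3090 Ω
  Z2: Z = R = 322 Ω
  Z3: Z = 1/(jωC) = -j/(ω·C) = 0 - j1.698e+05 Ω
  Z4: Z = jωL = j·323.6·0.0482 = 0 + j15.6 Ω
  Z5: Z = 1/(jωC) = -j/(ω·C) = 0 - j1.332e+04 Ω
  Z6: Z = jωL = j·323.6·0.00198 = 0 + j0.6407 Ω
Step 3 — Ladder network (open output): work backward from the far end, alternating series and parallel combinations. Z_in = 322 - j3091 Ω = 3108∠-84.1° Ω.
Step 4 — Source phasor: V = 7.58∠-79.0° V = 1.446 - j7.441 V.
Step 5 — Ohm's law: I = V / Z_total = (1.446 - j7.441) / (322 - j3091) = 0.00243 + j0.0002148 A.
Step 6 — Convert to polar: |I| = 0.002439 A, ∠I = 5.1°.

I = 0.002439∠5.1° A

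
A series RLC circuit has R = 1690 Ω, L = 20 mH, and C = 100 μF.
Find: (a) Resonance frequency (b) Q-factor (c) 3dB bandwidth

Step 1 — Resonance: ω₀ = 1/√(LC) = 1/√(0.02·0.0001) = 707.1 rad/s.
Step 2 — f₀ = ω₀/(2π) = 112.5 Hz.
Step 3 — Series Q: Q = ω₀L/R = 707.1·0.02/1690 = 0.008368.
Step 4 — Bandwidth: Δω = ω₀/Q = 8.45e+04 rad/s; BW = Δω/(2π) = 1.345e+04 Hz.

(a) f₀ = 112.5 Hz  (b) Q = 0.008368  (c) BW = 1.345e+04 Hz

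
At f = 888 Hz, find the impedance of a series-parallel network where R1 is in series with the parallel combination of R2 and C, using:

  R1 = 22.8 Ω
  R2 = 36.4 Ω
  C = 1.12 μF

Step 1 — Angular frequency: ω = 2π·f = 2π·888 = 5579 rad/s.
Step 2 — Component impedances:
  R1: Z = R = 22.8 Ω
  R2: Z = R = 36.4 Ω
  C: Z = 1/(jωC) = -j/(ω·C) = 0 - j160 Ω
Step 3 — Parallel branch: R2 || C = 1/(1/R2 + 1/C) = 34.61 - j7.872 Ω.
Step 4 — Series with R1: Z_total = R1 + (R2 || C) = 57.41 - j7.872 Ω = 57.95∠-7.8° Ω.

Z = 57.41 - j7.872 Ω = 57.95∠-7.8° Ω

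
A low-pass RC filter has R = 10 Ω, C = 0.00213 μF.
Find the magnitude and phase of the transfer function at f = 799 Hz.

Step 1 — Angular frequency: ω = 2π·799 = 5020 rad/s.
Step 2 — Transfer function: H(jω) = 1/(1 + jωRC).
Step 3 — Denominator: 1 + jωRC = 1 + j·5020·10·2.13e-09 = 1 + j0.0001069.
Step 4 — H = 1 - j0.0001069.
Step 5 — Magnitude: |H| = 1 (-0.0 dB); phase: φ = -0.0°.

|H| = 1 (-0.0 dB), φ = -0.0°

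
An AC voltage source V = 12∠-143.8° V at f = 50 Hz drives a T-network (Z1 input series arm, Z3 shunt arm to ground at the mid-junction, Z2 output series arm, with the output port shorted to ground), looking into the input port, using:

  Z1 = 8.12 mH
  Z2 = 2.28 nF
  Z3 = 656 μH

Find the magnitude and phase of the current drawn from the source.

Step 1 — Angular frequency: ω = 2π·f = 2π·50 = 314.2 rad/s.
Step 2 — Component impedances:
  Z1: Z = jωL = j·314.2·0.00812 = 0 + j2.551 Ω
  Z2: Z = 1/(jωC) = -j/(ω·C) = 0 - j1.396e+06 Ω
  Z3: Z = jωL = j·314.2·0.000656 = 0 + j0.2061 Ω
Step 3 — With the output port shorted to ground, the output series arm Z2 runs from the junction to ground; the shunt arm Z3 also runs from the junction to ground. They appear in parallel: Z3 || Z2 = 0 + j0.2061 Ω.
Step 4 — Series with input arm Z1: Z_in = Z1 + (Z3 || Z2) = 0 + j2.757 Ω = 2.757∠90.0° Ω.
Step 5 — Source phasor: V = 12∠-143.8° V = -9.684 - j7.087 V.
Step 6 — Ohm's law: I = V / Z_total = (-9.684 - j7.087) / (0 + j2.757) = -2.571 + j3.512 A.
Step 7 — Convert to polar: |I| = 4.352 A, ∠I = 126.2°.

I = 4.352∠126.2° A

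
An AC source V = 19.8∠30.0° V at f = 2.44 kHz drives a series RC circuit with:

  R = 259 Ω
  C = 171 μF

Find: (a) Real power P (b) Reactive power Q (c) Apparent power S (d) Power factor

Step 1 — Angular frequency: ω = 2π·f = 2π·2440 = 1.533e+04 rad/s.
Step 2 — Component impedances:
  R: Z = R = 259 Ω
  C: Z = 1/(jωC) = -j/(ω·C) = 0 - j0.3814 Ω
Step 3 — Series combination: Z_total = R + C = 259 - j0.3814 Ω = 259∠-0.1° Ω.
Step 4 — Source phasor: V = 19.8∠30.0° V = 17.15 + j9.9 V.
Step 5 — Current: I = V / Z = 0.06615 + j0.03832 A = 0.07645∠30.1° A.
Step 6 — Complex power: S = V·I* = 1.514 - j0.002229 VA.
Step 7 — Real power: P = Re(S) = 1.514 W.
Step 8 — Reactive power: Q = Im(S) = -0.002229 VAR.
Step 9 — Apparent power: |S| = 1.514 VA.
Step 10 — Power factor: PF = P/|S| = 1 (leading).

(a) P = 1.514 W  (b) Q = -0.002229 VAR  (c) S = 1.514 VA  (d) PF = 1 (leading)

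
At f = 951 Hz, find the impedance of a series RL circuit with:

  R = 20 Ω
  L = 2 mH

Step 1 — Angular frequency: ω = 2π·f = 2π·951 = 5975 rad/s.
Step 2 — Component impedances:
  R: Z = R = 20 Ω
  L: Z = jωL = j·5975·0.002 = 0 + j11.95 Ω
Step 3 — Series combination: Z_total = R + L = 20 + j11.95 Ω = 23.3∠30.9° Ω.

Z = 20 + j11.95 Ω = 23.3∠30.9° Ω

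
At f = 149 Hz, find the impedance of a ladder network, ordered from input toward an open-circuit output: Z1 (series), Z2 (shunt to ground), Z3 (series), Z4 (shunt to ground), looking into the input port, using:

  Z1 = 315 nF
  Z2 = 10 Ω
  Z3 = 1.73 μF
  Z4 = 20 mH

Step 1 — Angular frequency: ω = 2π·f = 2π·149 = 936.2 rad/s.
Step 2 — Component impedances:
  Z1: Z = 1/(jωC) = -j/(ω·C) = 0 - j3391 Ω
  Z2: Z = R = 10 Ω
  Z3: Z = 1/(jωC) = -j/(ω·C) = 0 - j617.4 Ω
  Z4: Z = jωL = j·936.2·0.02 = 0 + j18.72 Ω
Step 3 — Ladder network (open output): work backward from the far end, alternating series and parallel combinations. Z_in = 9.997 - j3391 Ω = 3391∠-89.8° Ω.

Z = 9.997 - j3391 Ω = 3391∠-89.8° Ω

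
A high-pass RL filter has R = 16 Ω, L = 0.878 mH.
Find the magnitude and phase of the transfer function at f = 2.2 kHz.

Step 1 — Angular frequency: ω = 2π·2200 = 1.382e+04 rad/s.
Step 2 — Transfer function: H(jω) = jωL/(R + jωL).
Step 3 — Numerator jωL = j·12.14; denominator R + jωL = 16 + j12.14.
Step 4 — H = 0.3652 + j0.4815.
Step 5 — Magnitude: |H| = 0.6043 (-4.4 dB); phase: φ = 52.8°.

|H| = 0.6043 (-4.4 dB), φ = 52.8°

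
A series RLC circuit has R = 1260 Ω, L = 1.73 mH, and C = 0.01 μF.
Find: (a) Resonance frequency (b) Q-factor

Step 1 — Resonance condition Im(Z)=0 gives ω₀ = 1/√(LC).
Step 2 — ω₀ = 1/√(0.00173·1e-08) = 2.404e+05 rad/s.
Step 3 — f₀ = ω₀/(2π) = 3.826e+04 Hz.
Step 4 — Series Q: Q = ω₀L/R = 2.404e+05·0.00173/1260 = 0.3301.

(a) f₀ = 3.826e+04 Hz  (b) Q = 0.3301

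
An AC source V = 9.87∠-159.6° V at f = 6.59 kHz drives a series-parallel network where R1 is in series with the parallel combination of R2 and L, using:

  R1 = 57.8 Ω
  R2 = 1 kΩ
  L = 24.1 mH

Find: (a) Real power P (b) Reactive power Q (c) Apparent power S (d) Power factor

Step 1 — Angular frequency: ω = 2π·f = 2π·6590 = 4.141e+04 rad/s.
Step 2 — Component impedances:
  R1: Z = R = 57.8 Ω
  R2: Z = R = 1000 Ω
  L: Z = jωL = j·4.141e+04·0.0241 = 0 + j997.9 Ω
Step 3 — Parallel branch: R2 || L = 1/(1/R2 + 1/L) = 498.9 + j500 Ω.
Step 4 — Series with R1: Z_total = R1 + (R2 || L) = 556.7 + j500 Ω = 748.3∠41.9° Ω.
Step 5 — Source phasor: V = 9.87∠-159.6° V = -9.251 - j3.44 V.
Step 6 — Current: I = V / Z = -0.01227 + j0.00484 A = 0.01319∠158.5° A.
Step 7 — Complex power: S = V·I* = 0.09686 + j0.08699 VA.
Step 8 — Real power: P = Re(S) = 0.09686 W.
Step 9 — Reactive power: Q = Im(S) = 0.08699 VAR.
Step 10 — Apparent power: |S| = 0.1302 VA.
Step 11 — Power factor: PF = P/|S| = 0.744 (lagging).

(a) P = 0.09686 W  (b) Q = 0.08699 VAR  (c) S = 0.1302 VA  (d) PF = 0.744 (lagging)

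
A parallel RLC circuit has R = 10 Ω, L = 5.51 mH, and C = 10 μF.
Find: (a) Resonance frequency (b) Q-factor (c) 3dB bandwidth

Step 1 — Resonance: ω₀ = 1/√(LC) = 1/√(0.00551·1e-05) = 4260 rad/s.
Step 2 — f₀ = ω₀/(2π) = 678 Hz.
Step 3 — Parallel Q: Q = R/(ω₀L) = 10/(4260·0.00551) = 0.426.
Step 4 — Bandwidth: Δω = ω₀/Q = 1e+04 rad/s; BW = Δω/(2π) = 1592 Hz.

(a) f₀ = 678 Hz  (b) Q = 0.426  (c) BW = 1592 Hz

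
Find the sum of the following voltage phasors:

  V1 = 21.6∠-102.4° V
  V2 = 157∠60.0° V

Step 1 — Convert each phasor to rectangular form:
  V1 = 21.6·(cos(-102.4°) + j·sin(-102.4°)) = -4.638 - j21.1 V
  V2 = 157·(cos(60.0°) + j·sin(60.0°)) = 78.5 + j136 V
Step 2 — Sum components: V_total = 73.86 + j114.9 V.
Step 3 — Convert to polar: |V_total| = 136.6 V, ∠V_total = 57.3°.

V_total = 136.6∠57.3° V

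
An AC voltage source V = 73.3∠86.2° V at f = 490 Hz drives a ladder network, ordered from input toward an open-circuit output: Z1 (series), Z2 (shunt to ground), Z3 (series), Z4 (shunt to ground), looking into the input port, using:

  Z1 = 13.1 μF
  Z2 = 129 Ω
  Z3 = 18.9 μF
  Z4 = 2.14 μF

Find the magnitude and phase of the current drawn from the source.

Step 1 — Angular frequency: ω = 2π·f = 2π·490 = 3079 rad/s.
Step 2 — Component impedances:
  Z1: Z = 1/(jωC) = -j/(ω·C) = 0 - j24.79 Ω
  Z2: Z = R = 129 Ω
  Z3: Z = 1/(jωC) = -j/(ω·C) = 0 - j17.19 Ω
  Z4: Z = 1/(jωC) = -j/(ω·C) = 0 - j151.8 Ω
Step 3 — Ladder network (open output): work backward from the far end, alternating series and parallel combinations. Z_in = 81.5 - j87.01 Ω = 119.2∠-46.9° Ω.
Step 4 — Source phasor: V = 73.3∠86.2° V = 4.858 + j73.14 V.
Step 5 — Ohm's law: I = V / Z_total = (4.858 + j73.14) / (81.5 - j87.01) = -0.4199 + j0.4491 A.
Step 6 — Convert to polar: |I| = 0.6148 A, ∠I = 133.1°.

I = 0.6148∠133.1° A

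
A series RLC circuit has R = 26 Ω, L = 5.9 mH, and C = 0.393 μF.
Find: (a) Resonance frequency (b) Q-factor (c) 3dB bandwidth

Step 1 — Resonance: ω₀ = 1/√(LC) = 1/√(0.0059·3.93e-07) = 2.077e+04 rad/s.
Step 2 — f₀ = ω₀/(2π) = 3305 Hz.
Step 3 — Series Q: Q = ω₀L/R = 2.077e+04·0.0059/26 = 4.713.
Step 4 — Bandwidth: Δω = ω₀/Q = 4407 rad/s; BW = Δω/(2π) = 701.4 Hz.

(a) f₀ = 3305 Hz  (b) Q = 4.713  (c) BW = 701.4 Hz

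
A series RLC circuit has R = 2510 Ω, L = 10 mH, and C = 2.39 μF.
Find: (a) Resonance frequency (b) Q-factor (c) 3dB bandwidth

Step 1 — Resonance condition Im(Z)=0 gives ω₀ = 1/√(LC).
Step 2 — ω₀ = 1/√(0.01·2.39e-06) = 6468 rad/s.
Step 3 — f₀ = ω₀/(2π) = 1029 Hz.
Step 4 — Series Q: Q = ω₀L/R = 6468·0.01/2510 = 0.02577.
Step 5 — 3dB bandwidth: Δω = ω₀/Q = 2.51e+05 rad/s; BW = Δω/(2π) = 3.995e+04 Hz.

(a) f₀ = 1029 Hz  (b) Q = 0.02577  (c) BW = 3.995e+04 Hz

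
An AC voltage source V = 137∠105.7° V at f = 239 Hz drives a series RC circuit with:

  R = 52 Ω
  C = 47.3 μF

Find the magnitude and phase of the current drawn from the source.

Step 1 — Angular frequency: ω = 2π·f = 2π·239 = 1502 rad/s.
Step 2 — Component impedances:
  R: Z = R = 52 Ω
  C: Z = 1/(jωC) = -j/(ω·C) = 0 - j14.08 Ω
Step 3 — Series combination: Z_total = R + C = 52 - j14.08 Ω = 53.87∠-15.1° Ω.
Step 4 — Source phasor: V = 137∠105.7° V = -37.07 + j131.9 V.
Step 5 — Ohm's law: I = V / Z_total = (-37.07 + j131.9) / (52 - j14.08) = -1.304 + j2.183 A.
Step 6 — Convert to polar: |I| = 2.543 A, ∠I = 120.8°.

I = 2.543∠120.8° A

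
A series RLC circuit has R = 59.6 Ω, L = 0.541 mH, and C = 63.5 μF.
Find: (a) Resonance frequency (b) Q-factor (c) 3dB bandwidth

Step 1 — Resonance condition Im(Z)=0 gives ω₀ = 1/√(LC).
Step 2 — ω₀ = 1/√(0.000541·6.35e-05) = 5395 rad/s.
Step 3 — f₀ = ω₀/(2π) = 858.7 Hz.
Step 4 — Series Q: Q = ω₀L/R = 5395·0.000541/59.6 = 0.04897.
Step 5 — 3dB bandwidth: Δω = ω₀/Q = 1.102e+05 rad/s; BW = Δω/(2π) = 1.753e+04 Hz.

(a) f₀ = 858.7 Hz  (b) Q = 0.04897  (c) BW = 1.753e+04 Hz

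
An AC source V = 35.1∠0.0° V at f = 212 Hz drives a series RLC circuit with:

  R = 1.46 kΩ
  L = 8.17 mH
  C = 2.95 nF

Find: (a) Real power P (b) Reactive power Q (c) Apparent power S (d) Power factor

Step 1 — Angular frequency: ω = 2π·f = 2π·212 = 1332 rad/s.
Step 2 — Component impedances:
  R: Z = R = 1460 Ω
  L: Z = jωL = j·1332·0.00817 = 0 + j10.88 Ω
  C: Z = 1/(jωC) = -j/(ω·C) = 0 - j2.545e+05 Ω
Step 3 — Series combination: Z_total = R + L + C = 1460 - j2.545e+05 Ω = 2.545e+05∠-89.7° Ω.
Step 4 — Source phasor: V = 35.1∠0.0° V = 35.1 V.
Step 5 — Current: I = V / Z = 7.913e-07 + j0.0001379 A = 0.0001379∠89.7° A.
Step 6 — Complex power: S = V·I* = 2.778e-05 - j0.004841 VA.
Step 7 — Real power: P = Re(S) = 2.778e-05 W.
Step 8 — Reactive power: Q = Im(S) = -0.004841 VAR.
Step 9 — Apparent power: |S| = 0.004841 VA.
Step 10 — Power factor: PF = P/|S| = 0.005737 (leading).

(a) P = 2.778e-05 W  (b) Q = -0.004841 VAR  (c) S = 0.004841 VA  (d) PF = 0.005737 (leading)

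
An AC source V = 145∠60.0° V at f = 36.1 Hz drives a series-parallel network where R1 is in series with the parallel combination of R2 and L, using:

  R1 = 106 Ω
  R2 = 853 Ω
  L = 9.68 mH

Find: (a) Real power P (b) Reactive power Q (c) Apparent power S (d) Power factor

Step 1 — Angular frequency: ω = 2π·f = 2π·36.1 = 226.8 rad/s.
Step 2 — Component impedances:
  R1: Z = R = 106 Ω
  R2: Z = R = 853 Ω
  L: Z = jωL = j·226.8·0.00968 = 0 + j2.196 Ω
Step 3 — Parallel branch: R2 || L = 1/(1/R2 + 1/L) = 0.005652 + j2.196 Ω.
Step 4 — Series with R1: Z_total = R1 + (R2 || L) = 106 + j2.196 Ω = 106∠1.2° Ω.
Step 5 — Source phasor: V = 145∠60.0° V = 72.5 + j125.6 V.
Step 6 — Current: I = V / Z = 0.7082 + j1.17 A = 1.368∠58.8° A.
Step 7 — Complex power: S = V·I* = 198.3 + j4.106 VA.
Step 8 — Real power: P = Re(S) = 198.3 W.
Step 9 — Reactive power: Q = Im(S) = 4.106 VAR.
Step 10 — Apparent power: |S| = 198.3 VA.
Step 11 — Power factor: PF = P/|S| = 0.9998 (lagging).

(a) P = 198.3 W  (b) Q = 4.106 VAR  (c) S = 198.3 VA  (d) PF = 0.9998 (lagging)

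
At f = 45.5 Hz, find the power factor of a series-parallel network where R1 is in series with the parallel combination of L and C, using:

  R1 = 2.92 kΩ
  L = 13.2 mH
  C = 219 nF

Step 1 — Angular frequency: ω = 2π·f = 2π·45.5 = 285.9 rad/s.
Step 2 — Component impedances:
  R1: Z = R = 2920 Ω
  L: Z = jωL = j·285.9·0.0132 = 0 + j3.774 Ω
  C: Z = 1/(jωC) = -j/(ω·C) = 0 - j1.597e+04 Ω
Step 3 — Parallel branch: L || C = 1/(1/L + 1/C) = 0 + j3.775 Ω.
Step 4 — Series with R1: Z_total = R1 + (L || C) = 2920 + j3.775 Ω = 2920∠0.1° Ω.
Step 5 — Power factor: PF = cos(φ) = Re(Z)/|Z| = 2920/2920 = 1.
Step 6 — Type: Im(Z) = 3.775 ⇒ lagging (phase φ = 0.1°).

PF = 1 (lagging, φ = 0.1°)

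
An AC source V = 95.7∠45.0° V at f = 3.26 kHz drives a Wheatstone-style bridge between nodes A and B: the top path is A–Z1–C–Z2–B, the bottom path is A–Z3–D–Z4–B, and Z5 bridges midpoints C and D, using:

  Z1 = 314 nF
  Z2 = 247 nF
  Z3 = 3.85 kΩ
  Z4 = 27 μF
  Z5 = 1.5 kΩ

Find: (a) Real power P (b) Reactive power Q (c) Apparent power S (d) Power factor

Step 1 — Angular frequency: ω = 2π·f = 2π·3260 = 2.048e+04 rad/s.
Step 2 — Component impedances:
  Z1: Z = 1/(jωC) = -j/(ω·C) = 0 - j155.5 Ω
  Z2: Z = 1/(jωC) = -j/(ω·C) = 0 - j197.7 Ω
  Z3: Z = R = 3850 Ω
  Z4: Z = 1/(jωC) = -j/(ω·C) = 0 - j1.808 Ω
  Z5: Z = R = 1500 Ω
Step 3 — Bridge requires nodal analysis (the Z5 bridge couples midpoints C and D, so the two paths cannot be reduced to a simple series/parallel combination). Setting node B to ground and injecting 1 A at node A, the 3-node admittance system at A, C, D solves to V_A = Z_AB = 56.3 - j342.3 Ω = 346.9∠-80.7° Ω.
Step 4 — Source phasor: V = 95.7∠45.0° V = 67.67 + j67.67 V.
Step 5 — Current: I = V / Z = -0.1608 + j0.2242 A = 0.2759∠125.7° A.
Step 6 — Complex power: S = V·I* = 4.285 - j26.05 VA.
Step 7 — Real power: P = Re(S) = 4.285 W.
Step 8 — Reactive power: Q = Im(S) = -26.05 VAR.
Step 9 — Apparent power: |S| = 26.4 VA.
Step 10 — Power factor: PF = P/|S| = 0.1623 (leading).

(a) P = 4.285 W  (b) Q = -26.05 VAR  (c) S = 26.4 VA  (d) PF = 0.1623 (leading)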